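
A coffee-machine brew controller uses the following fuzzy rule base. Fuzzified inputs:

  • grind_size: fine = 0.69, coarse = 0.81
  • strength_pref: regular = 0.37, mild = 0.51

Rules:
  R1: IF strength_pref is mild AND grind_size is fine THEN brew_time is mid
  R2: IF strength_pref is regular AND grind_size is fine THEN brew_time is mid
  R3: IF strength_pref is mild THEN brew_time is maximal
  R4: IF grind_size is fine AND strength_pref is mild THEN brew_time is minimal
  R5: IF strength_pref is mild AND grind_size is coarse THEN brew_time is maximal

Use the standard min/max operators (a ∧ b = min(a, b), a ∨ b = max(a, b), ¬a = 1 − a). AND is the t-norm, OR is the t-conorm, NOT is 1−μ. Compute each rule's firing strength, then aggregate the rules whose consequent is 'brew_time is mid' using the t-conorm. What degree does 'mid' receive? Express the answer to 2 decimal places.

R1: mild=0.51, fine=0.69; AND[min(a, b)] → w = 0.51
R2: regular=0.37, fine=0.69; AND[min(a, b)] → w = 0.37
R3: mild=0.51 → w = 0.51
R4: fine=0.69, mild=0.51; AND[min(a, b)] → w = 0.51
R5: mild=0.51, coarse=0.81; AND[min(a, b)] → w = 0.51
Rules with consequent 'mid': {R1, R2} → strengths 0.51, 0.37
Aggregate via t-conorm [max(a, b)]: 0.51

0.51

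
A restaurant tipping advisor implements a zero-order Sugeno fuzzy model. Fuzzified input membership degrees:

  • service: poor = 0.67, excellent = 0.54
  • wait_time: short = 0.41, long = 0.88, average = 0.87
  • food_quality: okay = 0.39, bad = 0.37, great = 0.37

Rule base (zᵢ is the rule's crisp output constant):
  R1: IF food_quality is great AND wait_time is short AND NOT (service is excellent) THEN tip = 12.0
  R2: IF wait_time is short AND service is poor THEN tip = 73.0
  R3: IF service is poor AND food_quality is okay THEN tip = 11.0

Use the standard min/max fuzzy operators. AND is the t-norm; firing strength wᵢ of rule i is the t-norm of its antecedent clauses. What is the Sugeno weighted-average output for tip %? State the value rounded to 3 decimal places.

R1 (z=12.0): great=0.37, short=0.41, ¬excellent=1−0.54=0.46; AND[min(a, b)] → w = 0.37
R2 (z=73.0): short=0.41, poor=0.67; AND[min(a, b)] → w = 0.41
R3 (z=11.0): poor=0.67, okay=0.39; AND[min(a, b)] → w = 0.39
Weighted average = (0.37·12.0 + 0.41·73.0 + 0.39·11.0) / (0.37 + 0.41 + 0.39)
  = 38.6600 / 1.1700 = 33.043

33.043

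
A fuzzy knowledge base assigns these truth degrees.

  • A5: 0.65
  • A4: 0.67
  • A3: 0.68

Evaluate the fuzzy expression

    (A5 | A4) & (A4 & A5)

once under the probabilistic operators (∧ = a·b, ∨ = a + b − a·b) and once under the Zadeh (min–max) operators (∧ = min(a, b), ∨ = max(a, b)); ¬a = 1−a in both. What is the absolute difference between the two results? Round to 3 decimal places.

Under probabilistic:
  A5 | A4 = a + b − a·b on (0.6500, 0.6700) = 0.8845
  A4 & A5 = a·b on (0.6700, 0.6500) = 0.4355
  (A5 | A4) & (A4 & A5) = a·b on (0.8845, 0.4355) = 0.3852
  → value = 0.3852
Under Zadeh (min–max):
  A5 | A4 = max(a, b) on (0.65, 0.67) = 0.67
  A4 & A5 = min(a, b) on (0.67, 0.65) = 0.65
  (A5 | A4) & (A4 & A5) = min(a, b) on (0.67, 0.65) = 0.65
  → value = 0.6500
|0.3852 − 0.6500| = 0.265

0.265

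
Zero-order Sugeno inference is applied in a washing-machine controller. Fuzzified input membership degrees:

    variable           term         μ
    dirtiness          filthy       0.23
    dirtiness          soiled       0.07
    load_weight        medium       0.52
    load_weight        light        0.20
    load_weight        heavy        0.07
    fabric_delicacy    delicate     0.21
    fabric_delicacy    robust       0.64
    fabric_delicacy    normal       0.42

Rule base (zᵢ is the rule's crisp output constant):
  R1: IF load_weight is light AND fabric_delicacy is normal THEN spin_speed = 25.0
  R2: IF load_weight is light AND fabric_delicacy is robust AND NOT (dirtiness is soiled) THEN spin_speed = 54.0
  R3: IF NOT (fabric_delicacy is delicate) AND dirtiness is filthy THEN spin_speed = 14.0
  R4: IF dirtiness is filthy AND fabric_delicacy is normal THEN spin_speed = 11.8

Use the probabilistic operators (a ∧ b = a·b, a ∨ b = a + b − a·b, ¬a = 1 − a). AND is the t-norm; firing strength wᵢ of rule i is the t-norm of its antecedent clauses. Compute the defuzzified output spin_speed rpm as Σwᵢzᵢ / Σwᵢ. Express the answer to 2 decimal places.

R1 (z=25.0): light=0.20, normal=0.42; AND[a·b] → w = 0.0840
R2 (z=54.0): light=0.20, robust=0.64, ¬soiled=1−0.07=0.93; AND[a·b] → w = 0.1190
R3 (z=14.0): ¬delicate=1−0.21=0.79, filthy=0.23; AND[a·b] → w = 0.1817
R4 (z=11.8): filthy=0.23, normal=0.42; AND[a·b] → w = 0.0966
Weighted average = (0.0840·25.0 + 0.1190·54.0 + 0.1817·14.0 + 0.0966·11.8) / (0.0840 + 0.1190 + 0.1817 + 0.0966)
  = 12.2118 / 0.4813 = 25.37

25.37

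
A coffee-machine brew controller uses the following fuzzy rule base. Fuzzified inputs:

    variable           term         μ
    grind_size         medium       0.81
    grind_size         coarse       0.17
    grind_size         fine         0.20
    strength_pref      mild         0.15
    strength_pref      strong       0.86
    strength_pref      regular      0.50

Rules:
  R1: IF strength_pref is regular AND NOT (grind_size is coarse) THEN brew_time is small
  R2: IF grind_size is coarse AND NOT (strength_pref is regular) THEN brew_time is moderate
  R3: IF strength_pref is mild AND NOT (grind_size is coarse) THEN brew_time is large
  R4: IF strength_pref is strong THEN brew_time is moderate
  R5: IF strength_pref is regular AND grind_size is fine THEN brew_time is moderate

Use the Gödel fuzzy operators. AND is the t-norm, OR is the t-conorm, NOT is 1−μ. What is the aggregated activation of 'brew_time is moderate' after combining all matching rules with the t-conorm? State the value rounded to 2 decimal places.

R1: regular=0.50, ¬coarse=1−0.17=0.83; AND[min(a, b)] → w = 0.50
R2: coarse=0.17, ¬regular=1−0.50=0.50; AND[min(a, b)] → w = 0.17
R3: mild=0.15, ¬coarse=1−0.17=0.83; AND[min(a, b)] → w = 0.15
R4: strong=0.86 → w = 0.86
R5: regular=0.50, fine=0.20; AND[min(a, b)] → w = 0.20
Rules with consequent 'moderate': {R2, R4, R5} → strengths 0.17, 0.86, 0.20
Aggregate via t-conorm [max(a, b)]: 0.86

0.86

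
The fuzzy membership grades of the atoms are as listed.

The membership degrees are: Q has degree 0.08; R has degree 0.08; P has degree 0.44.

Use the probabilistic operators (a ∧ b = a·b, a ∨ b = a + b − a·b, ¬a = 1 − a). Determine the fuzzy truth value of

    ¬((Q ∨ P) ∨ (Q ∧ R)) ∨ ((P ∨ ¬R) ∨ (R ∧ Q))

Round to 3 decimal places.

0.978

Q ∨ P = a + b − a·b on (0.0800, 0.4400) = 0.4848
Q ∧ R = a·b on (0.0800, 0.0800) = 0.0064
(Q ∨ P) ∨ (Q ∧ R) = a + b − a·b on (0.4848, 0.0064) = 0.4881
¬((Q ∨ P) ∨ (Q ∧ R)) = 1 − 0.4881 = 0.5119
¬R = 1 − 0.0800 = 0.9200
P ∨ ¬R = a + b − a·b on (0.4400, 0.9200) = 0.9552
R ∧ Q = a·b on (0.0800, 0.0800) = 0.0064
(P ∨ ¬R) ∨ (R ∧ Q) = a + b − a·b on (0.9552, 0.0064) = 0.9555
¬((Q ∨ P) ∨ (Q ∧ R)) ∨ ((P ∨ ¬R) ∨ (R ∧ Q)) = a + b − a·b on (0.5119, 0.9555) = 0.9783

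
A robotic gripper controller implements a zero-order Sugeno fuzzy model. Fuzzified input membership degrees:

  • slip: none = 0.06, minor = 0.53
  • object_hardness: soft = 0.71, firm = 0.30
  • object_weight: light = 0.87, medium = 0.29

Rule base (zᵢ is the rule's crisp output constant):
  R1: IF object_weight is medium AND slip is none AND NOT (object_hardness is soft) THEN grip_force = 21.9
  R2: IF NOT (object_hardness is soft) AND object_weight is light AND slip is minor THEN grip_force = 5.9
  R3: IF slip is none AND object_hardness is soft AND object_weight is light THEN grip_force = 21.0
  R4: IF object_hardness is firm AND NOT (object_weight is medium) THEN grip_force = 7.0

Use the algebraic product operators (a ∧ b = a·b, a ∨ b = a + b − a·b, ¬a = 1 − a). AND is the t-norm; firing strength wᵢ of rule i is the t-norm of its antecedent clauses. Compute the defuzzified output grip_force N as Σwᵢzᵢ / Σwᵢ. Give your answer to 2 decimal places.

8.15

R1 (z=21.9): medium=0.29, none=0.06, ¬soft=1−0.71=0.29; AND[a·b] → w = 0.0050
R2 (z=5.9): ¬soft=1−0.71=0.29, light=0.87, minor=0.53; AND[a·b] → w = 0.1337
R3 (z=21.0): none=0.06, soft=0.71, light=0.87; AND[a·b] → w = 0.0371
R4 (z=7.0): firm=0.30, ¬medium=1−0.29=0.71; AND[a·b] → w = 0.2130
Weighted average = (0.0050·21.9 + 0.1337·5.9 + 0.0371·21.0 + 0.2130·7.0) / (0.0050 + 0.1337 + 0.0371 + 0.2130)
  = 3.1688 / 0.3888 = 8.15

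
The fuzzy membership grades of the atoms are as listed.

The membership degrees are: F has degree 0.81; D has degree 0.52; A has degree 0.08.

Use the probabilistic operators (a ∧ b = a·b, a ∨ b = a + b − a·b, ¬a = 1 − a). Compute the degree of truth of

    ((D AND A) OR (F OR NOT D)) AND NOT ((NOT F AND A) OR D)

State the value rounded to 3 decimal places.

D AND A = a·b on (0.5200, 0.0800) = 0.0416
NOT D = 1 − 0.5200 = 0.4800
F OR NOT D = a + b − a·b on (0.8100, 0.4800) = 0.9012
(D AND A) OR (F OR NOT D) = a + b − a·b on (0.0416, 0.9012) = 0.9053
NOT F = 1 − 0.8100 = 0.1900
NOT F AND A = a·b on (0.1900, 0.0800) = 0.0152
(NOT F AND A) OR D = a + b − a·b on (0.0152, 0.5200) = 0.5273
NOT ((NOT F AND A) OR D) = 1 − 0.5273 = 0.4727
((D AND A) OR (F OR NOT D)) AND NOT ((NOT F AND A) OR D) = a·b on (0.9053, 0.4727) = 0.4279

0.428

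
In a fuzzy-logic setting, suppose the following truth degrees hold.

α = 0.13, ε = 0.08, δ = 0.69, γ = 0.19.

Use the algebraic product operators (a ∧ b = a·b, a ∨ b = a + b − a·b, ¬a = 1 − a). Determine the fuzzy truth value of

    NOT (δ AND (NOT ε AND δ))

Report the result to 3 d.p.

0.562

NOT ε = 1 − 0.0800 = 0.9200
NOT ε AND δ = a·b on (0.9200, 0.6900) = 0.6348
δ AND (NOT ε AND δ) = a·b on (0.6900, 0.6348) = 0.4380
NOT (δ AND (NOT ε AND δ)) = 1 − 0.4380 = 0.5620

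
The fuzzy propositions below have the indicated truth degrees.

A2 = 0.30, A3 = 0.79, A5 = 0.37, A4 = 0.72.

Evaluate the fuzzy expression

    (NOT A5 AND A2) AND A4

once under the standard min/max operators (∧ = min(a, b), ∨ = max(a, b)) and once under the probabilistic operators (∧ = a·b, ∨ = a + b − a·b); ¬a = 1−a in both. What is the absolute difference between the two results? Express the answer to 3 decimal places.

Under standard min/max:
  NOT A5 = 1 − 0.37 = 0.63
  NOT A5 AND A2 = min(a, b) on (0.63, 0.30) = 0.30
  (NOT A5 AND A2) AND A4 = min(a, b) on (0.30, 0.72) = 0.30
  → value = 0.3000
Under probabilistic:
  NOT A5 = 1 − 0.3700 = 0.6300
  NOT A5 AND A2 = a·b on (0.6300, 0.3000) = 0.1890
  (NOT A5 AND A2) AND A4 = a·b on (0.1890, 0.7200) = 0.1361
  → value = 0.1361
|0.3000 − 0.1361| = 0.164

0.164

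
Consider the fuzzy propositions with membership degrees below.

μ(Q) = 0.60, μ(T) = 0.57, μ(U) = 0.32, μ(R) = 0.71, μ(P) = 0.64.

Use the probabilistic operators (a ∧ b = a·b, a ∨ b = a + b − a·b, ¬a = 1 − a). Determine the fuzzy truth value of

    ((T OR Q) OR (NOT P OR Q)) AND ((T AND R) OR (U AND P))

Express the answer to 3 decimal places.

T OR Q = a + b − a·b on (0.5700, 0.6000) = 0.8280
NOT P = 1 − 0.6400 = 0.3600
NOT P OR Q = a + b − a·b on (0.3600, 0.6000) = 0.7440
(T OR Q) OR (NOT P OR Q) = a + b − a·b on (0.8280, 0.7440) = 0.9560
T AND R = a·b on (0.5700, 0.7100) = 0.4047
U AND P = a·b on (0.3200, 0.6400) = 0.2048
(T AND R) OR (U AND P) = a + b − a·b on (0.4047, 0.2048) = 0.5266
((T OR Q) OR (NOT P OR Q)) AND ((T AND R) OR (U AND P)) = a·b on (0.9560, 0.5266) = 0.5034

0.503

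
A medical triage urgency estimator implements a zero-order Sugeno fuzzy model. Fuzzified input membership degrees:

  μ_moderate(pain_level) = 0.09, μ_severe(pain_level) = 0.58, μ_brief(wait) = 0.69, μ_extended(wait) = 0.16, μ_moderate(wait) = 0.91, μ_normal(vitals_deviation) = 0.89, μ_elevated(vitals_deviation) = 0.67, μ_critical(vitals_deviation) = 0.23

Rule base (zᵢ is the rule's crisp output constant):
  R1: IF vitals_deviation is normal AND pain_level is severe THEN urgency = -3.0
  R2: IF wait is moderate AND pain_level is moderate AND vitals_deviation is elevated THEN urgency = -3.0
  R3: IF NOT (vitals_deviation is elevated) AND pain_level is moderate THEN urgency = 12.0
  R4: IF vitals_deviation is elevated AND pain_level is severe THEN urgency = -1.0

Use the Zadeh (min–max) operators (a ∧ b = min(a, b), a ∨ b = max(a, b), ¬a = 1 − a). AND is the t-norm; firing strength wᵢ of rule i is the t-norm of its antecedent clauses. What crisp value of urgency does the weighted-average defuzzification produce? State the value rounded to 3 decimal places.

R1 (z=-3.0): normal=0.89, severe=0.58; AND[min(a, b)] → w = 0.58
R2 (z=-3.0): moderate=0.91, moderate=0.09, elevated=0.67; AND[min(a, b)] → w = 0.09
R3 (z=12.0): ¬elevated=1−0.67=0.33, moderate=0.09; AND[min(a, b)] → w = 0.09
R4 (z=-1.0): elevated=0.67, severe=0.58; AND[min(a, b)] → w = 0.58
Weighted average = (0.58·-3.0 + 0.09·-3.0 + 0.09·12.0 + 0.58·-1.0) / (0.58 + 0.09 + 0.09 + 0.58)
  = -1.5100 / 1.3400 = -1.127

-1.127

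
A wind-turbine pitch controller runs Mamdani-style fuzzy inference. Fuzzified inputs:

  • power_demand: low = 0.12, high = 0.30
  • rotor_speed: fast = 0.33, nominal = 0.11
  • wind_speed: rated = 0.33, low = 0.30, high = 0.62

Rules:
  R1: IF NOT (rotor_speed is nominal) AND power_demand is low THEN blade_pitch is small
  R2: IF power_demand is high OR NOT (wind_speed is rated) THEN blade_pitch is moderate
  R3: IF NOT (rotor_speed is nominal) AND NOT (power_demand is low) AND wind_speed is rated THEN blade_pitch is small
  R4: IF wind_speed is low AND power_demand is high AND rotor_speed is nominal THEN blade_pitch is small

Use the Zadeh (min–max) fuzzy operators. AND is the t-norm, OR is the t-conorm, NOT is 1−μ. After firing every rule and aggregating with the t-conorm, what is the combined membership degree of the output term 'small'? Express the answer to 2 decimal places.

R1: ¬nominal=1−0.11=0.89, low=0.12; AND[min(a, b)] → w = 0.12
R2: high=0.30, ¬rated=1−0.33=0.67; OR[max(a, b)] → w = 0.67
R3: ¬nominal=1−0.11=0.89, ¬low=1−0.12=0.88, rated=0.33; AND[min(a, b)] → w = 0.33
R4: low=0.30, high=0.30, nominal=0.11; AND[min(a, b)] → w = 0.11
Rules with consequent 'small': {R1, R3, R4} → strengths 0.12, 0.33, 0.11
Aggregate via t-conorm [max(a, b)]: 0.33

0.33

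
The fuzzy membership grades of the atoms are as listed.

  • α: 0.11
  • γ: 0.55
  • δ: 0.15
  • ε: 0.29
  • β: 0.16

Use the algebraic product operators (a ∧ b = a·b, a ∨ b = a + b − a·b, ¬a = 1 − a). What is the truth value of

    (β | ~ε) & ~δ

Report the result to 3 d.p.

0.643

~ε = 1 − 0.2900 = 0.7100
β | ~ε = a + b − a·b on (0.1600, 0.7100) = 0.7564
~δ = 1 − 0.1500 = 0.8500
(β | ~ε) & ~δ = a·b on (0.7564, 0.8500) = 0.6429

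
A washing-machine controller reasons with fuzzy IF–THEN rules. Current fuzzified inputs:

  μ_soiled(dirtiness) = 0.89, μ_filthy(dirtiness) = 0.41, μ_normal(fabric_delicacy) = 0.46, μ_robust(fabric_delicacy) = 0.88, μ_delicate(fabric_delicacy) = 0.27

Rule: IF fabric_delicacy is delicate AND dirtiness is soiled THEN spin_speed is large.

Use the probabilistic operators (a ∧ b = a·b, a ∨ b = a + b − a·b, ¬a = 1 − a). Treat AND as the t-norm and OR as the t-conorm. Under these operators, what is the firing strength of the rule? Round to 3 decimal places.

0.240

firing strength: delicate=0.27, soiled=0.89; AND[a·b] → w = 0.2403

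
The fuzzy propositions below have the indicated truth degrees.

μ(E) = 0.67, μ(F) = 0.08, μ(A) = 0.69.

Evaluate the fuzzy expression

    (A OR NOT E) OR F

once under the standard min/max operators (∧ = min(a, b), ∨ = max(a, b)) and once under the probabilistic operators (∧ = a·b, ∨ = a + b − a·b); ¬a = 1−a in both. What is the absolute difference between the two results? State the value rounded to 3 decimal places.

0.119

Under standard min/max:
  NOT E = 1 − 0.67 = 0.33
  A OR NOT E = max(a, b) on (0.69, 0.33) = 0.69
  (A OR NOT E) OR F = max(a, b) on (0.69, 0.08) = 0.69
  → value = 0.6900
Under probabilistic:
  NOT E = 1 − 0.6700 = 0.3300
  A OR NOT E = a + b − a·b on (0.6900, 0.3300) = 0.7923
  (A OR NOT E) OR F = a + b − a·b on (0.7923, 0.0800) = 0.8089
  → value = 0.8089
|0.6900 − 0.8089| = 0.119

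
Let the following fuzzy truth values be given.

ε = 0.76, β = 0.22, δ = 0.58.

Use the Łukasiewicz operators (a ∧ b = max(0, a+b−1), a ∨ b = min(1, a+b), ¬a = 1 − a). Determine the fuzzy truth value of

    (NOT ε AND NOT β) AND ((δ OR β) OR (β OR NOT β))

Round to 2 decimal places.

NOT ε = 1 − 0.76 = 0.24
NOT β = 1 − 0.22 = 0.78
NOT ε AND NOT β = max(0, a+b−1) on (0.24, 0.78) = 0.02
δ OR β = min(1, a+b) on (0.58, 0.22) = 0.80
NOT β = 1 − 0.22 = 0.78
β OR NOT β = min(1, a+b) on (0.22, 0.78) = 1.00
(δ OR β) OR (β OR NOT β) = min(1, a+b) on (0.80, 1.00) = 1.00
(NOT ε AND NOT β) AND ((δ OR β) OR (β OR NOT β)) = max(0, a+b−1) on (0.02, 1.00) = 0.02

0.02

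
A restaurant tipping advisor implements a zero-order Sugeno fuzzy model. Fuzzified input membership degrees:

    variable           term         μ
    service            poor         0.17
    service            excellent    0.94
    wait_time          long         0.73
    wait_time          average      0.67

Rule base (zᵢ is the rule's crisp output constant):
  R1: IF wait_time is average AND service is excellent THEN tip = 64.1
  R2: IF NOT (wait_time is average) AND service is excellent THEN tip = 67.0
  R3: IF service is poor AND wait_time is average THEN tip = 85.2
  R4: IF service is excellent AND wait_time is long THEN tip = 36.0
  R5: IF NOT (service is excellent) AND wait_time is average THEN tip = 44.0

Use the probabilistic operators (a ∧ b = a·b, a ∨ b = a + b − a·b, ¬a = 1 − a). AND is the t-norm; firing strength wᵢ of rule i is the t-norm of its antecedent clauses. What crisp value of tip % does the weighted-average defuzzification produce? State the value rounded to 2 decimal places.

R1 (z=64.1): average=0.67, excellent=0.94; AND[a·b] → w = 0.6298
R2 (z=67.0): ¬average=1−0.67=0.33, excellent=0.94; AND[a·b] → w = 0.3102
R3 (z=85.2): poor=0.17, average=0.67; AND[a·b] → w = 0.1139
R4 (z=36.0): excellent=0.94, long=0.73; AND[a·b] → w = 0.6862
R5 (z=44.0): ¬excellent=1−0.94=0.06, average=0.67; AND[a·b] → w = 0.0402
Weighted average = (0.6298·64.1 + 0.3102·67.0 + 0.1139·85.2 + 0.6862·36.0 + 0.0402·44.0) / (0.6298 + 0.3102 + 0.1139 + 0.6862 + 0.0402)
  = 97.3299 / 1.7803 = 54.67

54.67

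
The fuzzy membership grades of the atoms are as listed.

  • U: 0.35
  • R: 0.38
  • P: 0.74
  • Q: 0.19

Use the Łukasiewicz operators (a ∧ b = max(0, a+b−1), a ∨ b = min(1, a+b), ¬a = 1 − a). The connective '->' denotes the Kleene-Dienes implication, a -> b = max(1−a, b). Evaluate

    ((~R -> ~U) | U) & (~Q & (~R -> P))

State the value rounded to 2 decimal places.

0.55

~R = 1 − 0.38 = 0.62
~U = 1 − 0.35 = 0.65
~R -> ~U  [Kleene-Dienes: max(1−a, b)] with a=0.62, b=0.65 → 0.65
(~R -> ~U) | U = min(1, a+b) on (0.65, 0.35) = 1.00
~Q = 1 − 0.19 = 0.81
~R = 1 − 0.38 = 0.62
~R -> P  [Kleene-Dienes: max(1−a, b)] with a=0.62, b=0.74 → 0.74
~Q & (~R -> P) = max(0, a+b−1) on (0.81, 0.74) = 0.55
((~R -> ~U) | U) & (~Q & (~R -> P)) = max(0, a+b−1) on (1.00, 0.55) = 0.55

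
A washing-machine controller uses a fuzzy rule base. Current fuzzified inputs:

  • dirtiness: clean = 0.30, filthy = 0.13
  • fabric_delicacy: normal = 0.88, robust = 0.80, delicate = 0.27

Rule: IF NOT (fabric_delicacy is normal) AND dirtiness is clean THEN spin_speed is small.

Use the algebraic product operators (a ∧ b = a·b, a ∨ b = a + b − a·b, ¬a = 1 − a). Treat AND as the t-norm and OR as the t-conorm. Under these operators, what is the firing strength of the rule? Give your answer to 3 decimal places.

firing strength: ¬normal=1−0.88=0.12, clean=0.30; AND[a·b] → w = 0.0360

0.036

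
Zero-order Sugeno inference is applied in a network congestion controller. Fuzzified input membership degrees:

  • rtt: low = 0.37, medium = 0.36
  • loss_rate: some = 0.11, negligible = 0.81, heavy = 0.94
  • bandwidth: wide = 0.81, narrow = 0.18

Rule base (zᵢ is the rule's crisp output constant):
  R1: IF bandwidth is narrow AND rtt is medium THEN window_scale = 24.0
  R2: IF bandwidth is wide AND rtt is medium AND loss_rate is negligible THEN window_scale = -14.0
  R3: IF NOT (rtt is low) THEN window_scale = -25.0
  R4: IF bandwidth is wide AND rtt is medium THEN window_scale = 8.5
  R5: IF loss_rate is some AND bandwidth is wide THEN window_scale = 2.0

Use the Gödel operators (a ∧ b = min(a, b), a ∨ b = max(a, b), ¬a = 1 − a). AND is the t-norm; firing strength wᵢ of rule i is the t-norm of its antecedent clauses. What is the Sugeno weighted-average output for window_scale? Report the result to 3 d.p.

-8.043

R1 (z=24.0): narrow=0.18, medium=0.36; AND[min(a, b)] → w = 0.18
R2 (z=-14.0): wide=0.81, medium=0.36, negligible=0.81; AND[min(a, b)] → w = 0.36
R3 (z=-25.0): ¬low=1−0.37=0.63 → w = 0.63
R4 (z=8.5): wide=0.81, medium=0.36; AND[min(a, b)] → w = 0.36
R5 (z=2.0): some=0.11, wide=0.81; AND[min(a, b)] → w = 0.11
Weighted average = (0.18·24.0 + 0.36·-14.0 + 0.63·-25.0 + 0.36·8.5 + 0.11·2.0) / (0.18 + 0.36 + 0.63 + 0.36 + 0.11)
  = -13.1900 / 1.6400 = -8.043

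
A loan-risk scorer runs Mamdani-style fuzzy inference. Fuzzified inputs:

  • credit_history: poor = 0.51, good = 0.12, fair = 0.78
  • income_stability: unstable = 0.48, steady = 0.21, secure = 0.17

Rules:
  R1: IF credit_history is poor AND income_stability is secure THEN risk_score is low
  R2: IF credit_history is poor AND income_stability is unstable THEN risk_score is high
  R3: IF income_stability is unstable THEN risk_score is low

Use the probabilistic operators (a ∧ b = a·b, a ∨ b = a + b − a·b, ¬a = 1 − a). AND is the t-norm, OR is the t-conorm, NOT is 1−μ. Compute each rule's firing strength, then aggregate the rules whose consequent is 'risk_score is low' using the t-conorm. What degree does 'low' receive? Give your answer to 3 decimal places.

0.525

R1: poor=0.51, secure=0.17; AND[a·b] → w = 0.0867
R2: poor=0.51, unstable=0.48; AND[a·b] → w = 0.2448
R3: unstable=0.48 → w = 0.4800
Rules with consequent 'low': {R1, R3} → strengths 0.0867, 0.4800
Aggregate via t-conorm [a + b − a·b]: 0.5251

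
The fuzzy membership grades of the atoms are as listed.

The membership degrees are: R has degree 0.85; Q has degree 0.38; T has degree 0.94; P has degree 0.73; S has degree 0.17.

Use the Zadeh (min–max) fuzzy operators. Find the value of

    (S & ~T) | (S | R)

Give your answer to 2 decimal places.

0.85

~T = 1 − 0.94 = 0.06
S & ~T = min(a, b) on (0.17, 0.06) = 0.06
S | R = max(a, b) on (0.17, 0.85) = 0.85
(S & ~T) | (S | R) = max(a, b) on (0.06, 0.85) = 0.85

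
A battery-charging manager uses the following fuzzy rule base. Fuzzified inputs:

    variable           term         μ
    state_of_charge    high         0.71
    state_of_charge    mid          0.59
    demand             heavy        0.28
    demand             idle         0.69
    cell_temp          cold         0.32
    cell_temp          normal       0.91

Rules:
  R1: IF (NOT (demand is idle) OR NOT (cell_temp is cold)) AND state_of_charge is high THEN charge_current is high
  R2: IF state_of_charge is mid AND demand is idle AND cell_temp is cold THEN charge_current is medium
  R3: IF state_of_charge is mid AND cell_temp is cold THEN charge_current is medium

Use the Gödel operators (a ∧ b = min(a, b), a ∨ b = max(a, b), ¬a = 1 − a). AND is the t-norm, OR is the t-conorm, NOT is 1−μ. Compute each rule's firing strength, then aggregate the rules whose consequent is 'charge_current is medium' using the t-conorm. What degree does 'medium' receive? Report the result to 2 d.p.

0.32

R1: (¬idle=1−0.69=0.31 OR ¬cold=1−0.32=0.68) = 0.68; AND[min(a, b)] with high=0.71 → w = 0.68
R2: mid=0.59, idle=0.69, cold=0.32; AND[min(a, b)] → w = 0.32
R3: mid=0.59, cold=0.32; AND[min(a, b)] → w = 0.32
Rules with consequent 'medium': {R2, R3} → strengths 0.32, 0.32
Aggregate via t-conorm [max(a, b)]: 0.32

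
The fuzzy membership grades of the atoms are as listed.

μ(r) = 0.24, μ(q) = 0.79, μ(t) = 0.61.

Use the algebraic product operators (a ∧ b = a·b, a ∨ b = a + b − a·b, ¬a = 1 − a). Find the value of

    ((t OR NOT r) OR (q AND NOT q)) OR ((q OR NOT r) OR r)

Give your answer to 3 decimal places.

NOT r = 1 − 0.2400 = 0.7600
t OR NOT r = a + b − a·b on (0.6100, 0.7600) = 0.9064
NOT q = 1 − 0.7900 = 0.2100
q AND NOT q = a·b on (0.7900, 0.2100) = 0.1659
(t OR NOT r) OR (q AND NOT q) = a + b − a·b on (0.9064, 0.1659) = 0.9219
NOT r = 1 − 0.2400 = 0.7600
q OR NOT r = a + b − a·b on (0.7900, 0.7600) = 0.9496
(q OR NOT r) OR r = a + b − a·b on (0.9496, 0.2400) = 0.9617
((t OR NOT r) OR (q AND NOT q)) OR ((q OR NOT r) OR r) = a + b − a·b on (0.9219, 0.9617) = 0.9970

0.997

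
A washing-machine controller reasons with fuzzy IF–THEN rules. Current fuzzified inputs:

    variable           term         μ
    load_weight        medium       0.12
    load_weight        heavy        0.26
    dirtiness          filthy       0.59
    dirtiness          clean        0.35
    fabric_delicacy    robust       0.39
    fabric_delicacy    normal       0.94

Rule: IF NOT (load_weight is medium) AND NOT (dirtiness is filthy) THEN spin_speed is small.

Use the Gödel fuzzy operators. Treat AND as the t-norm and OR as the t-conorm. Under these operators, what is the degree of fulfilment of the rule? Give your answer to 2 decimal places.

firing strength: ¬medium=1−0.12=0.88, ¬filthy=1−0.59=0.41; AND[min(a, b)] → w = 0.41

0.41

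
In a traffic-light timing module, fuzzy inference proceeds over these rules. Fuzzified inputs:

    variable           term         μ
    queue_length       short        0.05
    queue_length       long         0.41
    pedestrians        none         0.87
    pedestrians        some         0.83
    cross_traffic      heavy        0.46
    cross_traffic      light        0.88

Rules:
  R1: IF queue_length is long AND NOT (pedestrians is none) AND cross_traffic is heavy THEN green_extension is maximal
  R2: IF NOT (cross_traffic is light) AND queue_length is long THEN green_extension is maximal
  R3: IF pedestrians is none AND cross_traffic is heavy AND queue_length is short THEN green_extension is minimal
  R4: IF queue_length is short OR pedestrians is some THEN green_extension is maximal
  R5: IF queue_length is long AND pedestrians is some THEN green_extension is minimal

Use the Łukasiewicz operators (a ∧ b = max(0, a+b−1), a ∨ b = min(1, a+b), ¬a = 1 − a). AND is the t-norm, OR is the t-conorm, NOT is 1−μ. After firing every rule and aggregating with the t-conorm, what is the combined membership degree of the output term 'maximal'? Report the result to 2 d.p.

0.88

R1: long=0.41, ¬none=1−0.87=0.13, heavy=0.46; AND[max(0, a+b−1)] → w = 0.00
R2: ¬light=1−0.88=0.12, long=0.41; AND[max(0, a+b−1)] → w = 0.00
R3: none=0.87, heavy=0.46, short=0.05; AND[max(0, a+b−1)] → w = 0.00
R4: short=0.05, some=0.83; OR[min(1, a+b)] → w = 0.88
R5: long=0.41, some=0.83; AND[max(0, a+b−1)] → w = 0.24
Rules with consequent 'maximal': {R1, R2, R4} → strengths 0.00, 0.00, 0.88
Aggregate via t-conorm [min(1, a+b)]: 0.88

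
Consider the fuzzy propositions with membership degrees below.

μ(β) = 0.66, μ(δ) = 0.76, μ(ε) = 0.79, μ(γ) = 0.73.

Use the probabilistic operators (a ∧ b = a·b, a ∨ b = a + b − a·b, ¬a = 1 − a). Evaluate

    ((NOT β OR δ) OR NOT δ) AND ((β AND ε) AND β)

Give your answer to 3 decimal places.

NOT β = 1 − 0.6600 = 0.3400
NOT β OR δ = a + b − a·b on (0.3400, 0.7600) = 0.8416
NOT δ = 1 − 0.7600 = 0.2400
(NOT β OR δ) OR NOT δ = a + b − a·b on (0.8416, 0.2400) = 0.8796
β AND ε = a·b on (0.6600, 0.7900) = 0.5214
(β AND ε) AND β = a·b on (0.5214, 0.6600) = 0.3441
((NOT β OR δ) OR NOT δ) AND ((β AND ε) AND β) = a·b on (0.8796, 0.3441) = 0.3027

0.303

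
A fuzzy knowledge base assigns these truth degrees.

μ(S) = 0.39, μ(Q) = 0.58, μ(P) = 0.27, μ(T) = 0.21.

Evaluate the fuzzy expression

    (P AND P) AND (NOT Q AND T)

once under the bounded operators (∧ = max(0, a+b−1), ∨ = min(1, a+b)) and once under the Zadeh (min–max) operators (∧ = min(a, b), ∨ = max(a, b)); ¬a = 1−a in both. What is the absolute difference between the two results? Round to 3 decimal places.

0.210

Under bounded:
  P AND P = max(0, a+b−1) on (0.27, 0.27) = 0.00
  NOT Q = 1 − 0.58 = 0.42
  NOT Q AND T = max(0, a+b−1) on (0.42, 0.21) = 0.00
  (P AND P) AND (NOT Q AND T) = max(0, a+b−1) on (0.00, 0.00) = 0.00
  → value = 0.0000
Under Zadeh (min–max):
  P AND P = min(a, b) on (0.27, 0.27) = 0.27
  NOT Q = 1 − 0.58 = 0.42
  NOT Q AND T = min(a, b) on (0.42, 0.21) = 0.21
  (P AND P) AND (NOT Q AND T) = min(a, b) on (0.27, 0.21) = 0.21
  → value = 0.2100
|0.0000 − 0.2100| = 0.210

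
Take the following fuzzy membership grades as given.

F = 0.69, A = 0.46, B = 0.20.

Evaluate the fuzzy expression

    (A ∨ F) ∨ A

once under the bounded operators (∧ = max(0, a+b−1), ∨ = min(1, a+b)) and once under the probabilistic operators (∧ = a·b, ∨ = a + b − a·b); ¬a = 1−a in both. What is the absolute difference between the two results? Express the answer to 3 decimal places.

0.090

Under bounded:
  A ∨ F = min(1, a+b) on (0.46, 0.69) = 1.00
  (A ∨ F) ∨ A = min(1, a+b) on (1.00, 0.46) = 1.00
  → value = 1.0000
Under probabilistic:
  A ∨ F = a + b − a·b on (0.4600, 0.6900) = 0.8326
  (A ∨ F) ∨ A = a + b − a·b on (0.8326, 0.4600) = 0.9096
  → value = 0.9096
|1.0000 − 0.9096| = 0.090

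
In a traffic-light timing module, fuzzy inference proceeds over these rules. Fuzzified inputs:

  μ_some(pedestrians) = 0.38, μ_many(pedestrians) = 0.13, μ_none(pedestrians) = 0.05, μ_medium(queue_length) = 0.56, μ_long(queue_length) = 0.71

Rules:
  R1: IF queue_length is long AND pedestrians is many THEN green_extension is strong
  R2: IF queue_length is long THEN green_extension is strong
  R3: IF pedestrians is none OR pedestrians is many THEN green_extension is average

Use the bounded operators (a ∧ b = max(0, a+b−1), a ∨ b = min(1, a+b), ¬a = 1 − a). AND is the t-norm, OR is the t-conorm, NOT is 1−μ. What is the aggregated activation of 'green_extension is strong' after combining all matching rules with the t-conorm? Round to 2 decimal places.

0.71

R1: long=0.71, many=0.13; AND[max(0, a+b−1)] → w = 0.00
R2: long=0.71 → w = 0.71
R3: none=0.05, many=0.13; OR[min(1, a+b)] → w = 0.18
Rules with consequent 'strong': {R1, R2} → strengths 0.00, 0.71
Aggregate via t-conorm [min(1, a+b)]: 0.71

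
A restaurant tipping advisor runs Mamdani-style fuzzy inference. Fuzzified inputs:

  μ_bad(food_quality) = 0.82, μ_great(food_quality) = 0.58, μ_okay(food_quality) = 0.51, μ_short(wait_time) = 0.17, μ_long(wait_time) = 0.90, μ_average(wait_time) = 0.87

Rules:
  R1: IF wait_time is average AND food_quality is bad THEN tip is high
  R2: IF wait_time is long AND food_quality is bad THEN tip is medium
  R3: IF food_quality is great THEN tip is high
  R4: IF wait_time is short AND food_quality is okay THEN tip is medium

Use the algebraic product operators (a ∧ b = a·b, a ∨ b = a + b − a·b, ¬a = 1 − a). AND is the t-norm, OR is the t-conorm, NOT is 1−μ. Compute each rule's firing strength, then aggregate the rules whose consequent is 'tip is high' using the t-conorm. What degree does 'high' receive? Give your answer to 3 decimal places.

0.880

R1: average=0.87, bad=0.82; AND[a·b] → w = 0.7134
R2: long=0.90, bad=0.82; AND[a·b] → w = 0.7380
R3: great=0.58 → w = 0.5800
R4: short=0.17, okay=0.51; AND[a·b] → w = 0.0867
Rules with consequent 'high': {R1, R3} → strengths 0.7134, 0.5800
Aggregate via t-conorm [a + b − a·b]: 0.8796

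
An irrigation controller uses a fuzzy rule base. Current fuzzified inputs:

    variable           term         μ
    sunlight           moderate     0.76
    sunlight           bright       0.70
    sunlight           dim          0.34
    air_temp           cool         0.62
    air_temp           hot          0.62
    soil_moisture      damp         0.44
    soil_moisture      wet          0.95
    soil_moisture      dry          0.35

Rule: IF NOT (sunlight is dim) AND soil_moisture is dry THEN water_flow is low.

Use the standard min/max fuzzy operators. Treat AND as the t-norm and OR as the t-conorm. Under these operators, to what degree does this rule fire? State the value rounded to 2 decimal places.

0.35

firing strength: ¬dim=1−0.34=0.66, dry=0.35; AND[min(a, b)] → w = 0.35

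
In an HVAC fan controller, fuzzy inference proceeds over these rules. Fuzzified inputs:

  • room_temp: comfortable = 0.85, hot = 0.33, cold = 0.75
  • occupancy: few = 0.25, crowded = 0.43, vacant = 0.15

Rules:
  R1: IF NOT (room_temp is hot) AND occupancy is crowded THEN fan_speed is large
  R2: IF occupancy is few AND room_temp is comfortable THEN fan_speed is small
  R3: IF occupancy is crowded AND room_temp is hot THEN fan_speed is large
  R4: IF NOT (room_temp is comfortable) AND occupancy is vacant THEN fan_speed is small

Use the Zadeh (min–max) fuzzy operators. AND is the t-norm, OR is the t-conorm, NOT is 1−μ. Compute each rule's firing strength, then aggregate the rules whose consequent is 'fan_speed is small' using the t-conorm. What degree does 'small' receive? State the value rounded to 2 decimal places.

0.25

R1: ¬hot=1−0.33=0.67, crowded=0.43; AND[min(a, b)] → w = 0.43
R2: few=0.25, comfortable=0.85; AND[min(a, b)] → w = 0.25
R3: crowded=0.43, hot=0.33; AND[min(a, b)] → w = 0.33
R4: ¬comfortable=1−0.85=0.15, vacant=0.15; AND[min(a, b)] → w = 0.15
Rules with consequent 'small': {R2, R4} → strengths 0.25, 0.15
Aggregate via t-conorm [max(a, b)]: 0.25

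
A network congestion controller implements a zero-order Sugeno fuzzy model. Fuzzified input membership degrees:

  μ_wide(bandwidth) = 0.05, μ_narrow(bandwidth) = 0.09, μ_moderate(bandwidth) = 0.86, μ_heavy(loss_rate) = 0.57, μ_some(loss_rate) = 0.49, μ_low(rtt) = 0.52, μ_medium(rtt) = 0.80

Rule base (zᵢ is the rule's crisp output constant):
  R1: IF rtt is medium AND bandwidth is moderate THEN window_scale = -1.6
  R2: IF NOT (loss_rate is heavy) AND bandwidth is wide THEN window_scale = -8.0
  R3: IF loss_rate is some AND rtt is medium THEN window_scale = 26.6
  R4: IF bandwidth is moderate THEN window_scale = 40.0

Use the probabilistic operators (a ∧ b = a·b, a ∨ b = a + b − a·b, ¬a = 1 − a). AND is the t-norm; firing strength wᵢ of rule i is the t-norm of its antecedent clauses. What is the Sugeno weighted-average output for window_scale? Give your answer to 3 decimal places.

R1 (z=-1.6): medium=0.80, moderate=0.86; AND[a·b] → w = 0.6880
R2 (z=-8.0): ¬heavy=1−0.57=0.43, wide=0.05; AND[a·b] → w = 0.0215
R3 (z=26.6): some=0.49, medium=0.80; AND[a·b] → w = 0.3920
R4 (z=40.0): moderate=0.86 → w = 0.8600
Weighted average = (0.6880·-1.6 + 0.0215·-8.0 + 0.3920·26.6 + 0.8600·40.0) / (0.6880 + 0.0215 + 0.3920 + 0.8600)
  = 43.5544 / 1.9615 = 22.205

22.205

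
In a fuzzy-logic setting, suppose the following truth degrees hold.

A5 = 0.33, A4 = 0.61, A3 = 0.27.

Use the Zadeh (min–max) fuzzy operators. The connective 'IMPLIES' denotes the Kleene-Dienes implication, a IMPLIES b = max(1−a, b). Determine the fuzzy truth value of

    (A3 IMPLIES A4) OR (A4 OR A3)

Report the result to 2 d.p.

A3 IMPLIES A4  [Kleene-Dienes: max(1−a, b)] with a=0.27, b=0.61 → 0.73
A4 OR A3 = max(a, b) on (0.61, 0.27) = 0.61
(A3 IMPLIES A4) OR (A4 OR A3) = max(a, b) on (0.73, 0.61) = 0.73

0.73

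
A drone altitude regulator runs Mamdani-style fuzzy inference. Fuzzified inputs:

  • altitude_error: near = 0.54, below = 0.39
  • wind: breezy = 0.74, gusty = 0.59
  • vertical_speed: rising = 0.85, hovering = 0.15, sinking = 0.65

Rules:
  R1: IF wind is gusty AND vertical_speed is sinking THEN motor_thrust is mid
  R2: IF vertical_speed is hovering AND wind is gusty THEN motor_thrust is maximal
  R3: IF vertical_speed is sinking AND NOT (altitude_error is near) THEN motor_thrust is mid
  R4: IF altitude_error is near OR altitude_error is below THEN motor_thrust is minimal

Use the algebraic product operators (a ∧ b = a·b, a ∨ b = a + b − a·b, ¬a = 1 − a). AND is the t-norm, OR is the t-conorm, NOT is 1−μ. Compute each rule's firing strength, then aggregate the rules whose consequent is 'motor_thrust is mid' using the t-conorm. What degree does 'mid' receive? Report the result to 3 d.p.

0.568

R1: gusty=0.59, sinking=0.65; AND[a·b] → w = 0.3835
R2: hovering=0.15, gusty=0.59; AND[a·b] → w = 0.0885
R3: sinking=0.65, ¬near=1−0.54=0.46; AND[a·b] → w = 0.2990
R4: near=0.54, below=0.39; OR[a + b − a·b] → w = 0.7194
Rules with consequent 'mid': {R1, R3} → strengths 0.3835, 0.2990
Aggregate via t-conorm [a + b − a·b]: 0.5678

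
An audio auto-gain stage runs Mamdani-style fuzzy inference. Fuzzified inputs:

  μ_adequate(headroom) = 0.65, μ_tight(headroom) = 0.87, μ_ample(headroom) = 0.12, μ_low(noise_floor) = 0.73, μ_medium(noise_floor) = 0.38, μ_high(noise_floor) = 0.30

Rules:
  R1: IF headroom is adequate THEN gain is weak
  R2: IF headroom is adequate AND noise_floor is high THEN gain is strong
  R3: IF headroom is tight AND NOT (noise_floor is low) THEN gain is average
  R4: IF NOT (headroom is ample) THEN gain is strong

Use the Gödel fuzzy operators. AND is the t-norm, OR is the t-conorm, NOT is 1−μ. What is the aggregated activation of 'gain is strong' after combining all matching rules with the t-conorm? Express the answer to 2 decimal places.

0.88

R1: adequate=0.65 → w = 0.65
R2: adequate=0.65, high=0.30; AND[min(a, b)] → w = 0.30
R3: tight=0.87, ¬low=1−0.73=0.27; AND[min(a, b)] → w = 0.27
R4: ¬ample=1−0.12=0.88 → w = 0.88
Rules with consequent 'strong': {R2, R4} → strengths 0.30, 0.88
Aggregate via t-conorm [max(a, b)]: 0.88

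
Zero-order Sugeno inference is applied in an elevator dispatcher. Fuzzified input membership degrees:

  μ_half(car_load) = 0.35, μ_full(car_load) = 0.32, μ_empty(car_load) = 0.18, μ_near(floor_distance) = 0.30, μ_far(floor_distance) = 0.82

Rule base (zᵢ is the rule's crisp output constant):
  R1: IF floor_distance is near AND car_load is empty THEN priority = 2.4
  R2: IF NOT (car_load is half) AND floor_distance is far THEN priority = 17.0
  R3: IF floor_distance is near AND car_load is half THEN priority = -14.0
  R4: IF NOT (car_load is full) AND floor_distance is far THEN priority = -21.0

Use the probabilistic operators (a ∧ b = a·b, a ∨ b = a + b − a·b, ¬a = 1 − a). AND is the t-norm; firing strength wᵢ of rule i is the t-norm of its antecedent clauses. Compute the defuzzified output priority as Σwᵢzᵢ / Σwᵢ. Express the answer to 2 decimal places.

-3.19

R1 (z=2.4): near=0.30, empty=0.18; AND[a·b] → w = 0.0540
R2 (z=17.0): ¬half=1−0.35=0.65, far=0.82; AND[a·b] → w = 0.5330
R3 (z=-14.0): near=0.30, half=0.35; AND[a·b] → w = 0.1050
R4 (z=-21.0): ¬full=1−0.32=0.68, far=0.82; AND[a·b] → w = 0.5576
Weighted average = (0.0540·2.4 + 0.5330·17.0 + 0.1050·-14.0 + 0.5576·-21.0) / (0.0540 + 0.5330 + 0.1050 + 0.5576)
  = -3.9890 / 1.2496 = -3.19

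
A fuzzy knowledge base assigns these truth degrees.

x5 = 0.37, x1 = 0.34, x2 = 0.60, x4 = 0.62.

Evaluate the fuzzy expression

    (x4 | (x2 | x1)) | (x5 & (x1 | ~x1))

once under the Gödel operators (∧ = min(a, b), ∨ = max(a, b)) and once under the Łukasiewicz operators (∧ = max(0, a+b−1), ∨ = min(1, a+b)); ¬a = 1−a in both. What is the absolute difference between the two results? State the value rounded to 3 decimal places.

Under Gödel:
  x2 | x1 = max(a, b) on (0.60, 0.34) = 0.60
  x4 | (x2 | x1) = max(a, b) on (0.62, 0.60) = 0.62
  ~x1 = 1 − 0.34 = 0.66
  x1 | ~x1 = max(a, b) on (0.34, 0.66) = 0.66
  x5 & (x1 | ~x1) = min(a, b) on (0.37, 0.66) = 0.37
  (x4 | (x2 | x1)) | (x5 & (x1 | ~x1)) = max(a, b) on (0.62, 0.37) = 0.62
  → value = 0.6200
Under Łukasiewicz:
  x2 | x1 = min(1, a+b) on (0.60, 0.34) = 0.94
  x4 | (x2 | x1) = min(1, a+b) on (0.62, 0.94) = 1.00
  ~x1 = 1 − 0.34 = 0.66
  x1 | ~x1 = min(1, a+b) on (0.34, 0.66) = 1.00
  x5 & (x1 | ~x1) = max(0, a+b−1) on (0.37, 1.00) = 0.37
  (x4 | (x2 | x1)) | (x5 & (x1 | ~x1)) = min(1, a+b) on (1.00, 0.37) = 1.00
  → value = 1.0000
|0.6200 − 1.0000| = 0.380

0.380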